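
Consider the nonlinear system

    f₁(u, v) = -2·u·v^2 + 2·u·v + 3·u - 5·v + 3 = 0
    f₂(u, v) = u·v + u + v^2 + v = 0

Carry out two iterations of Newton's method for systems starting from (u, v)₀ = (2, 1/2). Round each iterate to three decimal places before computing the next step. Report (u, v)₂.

(-0.351, 0.357)

At (2, 1/2): F = (7.500, 3.750).
Jacobian J = [[-2·v^2 + 2·v + 3, -4·u·v + 2·u - 5], [v + 1, u + 2·v + 1]].
At the point, J = [[3.500, -5.000], [1.500, 4.000]] (det J = 21.500).
Solving J·Δ = −F gives Δ = (-2.267, -0.087).
Then the next iterate is (u, v)₁ = (-0.267, 0.413).
Round to (-0.267, 0.413) and repeat: F = (0.00454, 0.20630), J = [[3.48486, -5.09292], [1.413, 1.559]].
Δ = (-0.084, -0.056), so (u, v)₂ = (-0.351, 0.357).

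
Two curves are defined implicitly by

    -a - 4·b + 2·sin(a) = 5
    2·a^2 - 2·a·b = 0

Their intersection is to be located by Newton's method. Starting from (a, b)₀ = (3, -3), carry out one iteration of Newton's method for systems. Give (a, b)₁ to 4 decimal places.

(1.6837, -0.9488)

At (3, -3): F = (4.282240, 36.0000).
Jacobian J = [[2·cos(a) - 1, -4], [4·a - 2·b, -2·a]].
At the point, J = [[-2.979985, -4.0000], [18.0000, -6.0000]] (det J = 89.879910).
Solving J·Δ = −F gives Δ = (-1.3163, 2.0512).
Then the next iterate is (a, b)₁ = (1.6837, -0.9488).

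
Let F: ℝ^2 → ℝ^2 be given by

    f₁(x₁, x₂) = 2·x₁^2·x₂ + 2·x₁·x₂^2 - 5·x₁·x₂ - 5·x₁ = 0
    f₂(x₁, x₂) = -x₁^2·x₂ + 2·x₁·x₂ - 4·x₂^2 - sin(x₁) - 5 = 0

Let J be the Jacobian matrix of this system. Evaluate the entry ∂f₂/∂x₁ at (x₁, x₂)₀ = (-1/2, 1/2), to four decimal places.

∂f₂/∂x₁ = -2·x₁·x₂ + 2·x₂ - cos(x₁).
At (-1/2, 1/2) this is 0.6224.

0.6224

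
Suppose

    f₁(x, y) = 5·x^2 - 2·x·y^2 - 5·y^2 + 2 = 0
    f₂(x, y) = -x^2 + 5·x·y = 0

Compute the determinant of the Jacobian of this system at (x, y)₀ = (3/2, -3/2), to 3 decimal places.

330.750

J = [[10·x - 2·y^2, -4·x·y - 10·y], [-2·x + 5·y, 5·x]].
At the point, J = [[10.500, 24.000], [-10.500, 7.500]].
det J = 330.750.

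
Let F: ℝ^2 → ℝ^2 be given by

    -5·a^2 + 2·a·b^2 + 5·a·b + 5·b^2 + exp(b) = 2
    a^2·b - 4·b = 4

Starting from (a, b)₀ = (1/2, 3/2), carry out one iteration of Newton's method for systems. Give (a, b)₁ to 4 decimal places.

(3.1857, 0.0076)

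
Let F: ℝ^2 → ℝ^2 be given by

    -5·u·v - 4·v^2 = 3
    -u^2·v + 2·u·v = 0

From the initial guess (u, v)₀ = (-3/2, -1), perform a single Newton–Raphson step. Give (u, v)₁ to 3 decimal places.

At (-3/2, -1): F = (-14.500, 5.250).
Jacobian J = [[-5·v, -5·u - 8·v], [-2·u·v + 2·v, -u^2 + 2·u]].
At the point, J = [[5.000, 15.500], [-5.000, -5.250]] (det J = 51.250).
Solving J·Δ = −F gives Δ = (0.102, 0.902).
Then the next iterate is (u, v)₁ = (-1.398, -0.098).

(-1.398, -0.098)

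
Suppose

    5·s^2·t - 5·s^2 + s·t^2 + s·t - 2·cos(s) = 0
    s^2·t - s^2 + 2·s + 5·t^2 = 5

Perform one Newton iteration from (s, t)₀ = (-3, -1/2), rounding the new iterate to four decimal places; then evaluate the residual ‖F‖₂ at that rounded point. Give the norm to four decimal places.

7.2707

At (-3, -1/2): F = (-64.770015, -23.2500).
Jacobian J = [[10·s·t - 10·s + t^2 + t + 2·sin(s), 5·s^2 + 2·s·t + s], [2·s·t - 2·s + 2, s^2 + 10·t]].
At the point, J = [[44.467760, 45.0000], [11.0000, 4.0000]] (det J = -317.128960).
Solving J·Δ = −F gives Δ = (2.4822, -1.0135).
Then the next iterate is (s, t)₁ = (-0.5178, -1.5135).
Re-evaluating at (-0.5178, -1.5135): F = (-5.509804, 4.743900), so ‖F‖₂ = 7.2707.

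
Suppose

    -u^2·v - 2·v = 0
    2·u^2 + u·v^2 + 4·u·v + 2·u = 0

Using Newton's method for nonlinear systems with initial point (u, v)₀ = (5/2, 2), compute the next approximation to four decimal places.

At (5/2, 2): F = (-16.5000, 47.5000).
Jacobian J = [[-2·u·v, -u^2 - 2], [4·u + v^2 + 4·v + 2, 2·u·v + 4·u]].
At the point, J = [[-10.0000, -8.2500], [24.0000, 20.0000]] (det J = -2.0000).
Solving J·Δ = −F gives Δ = (30.9375, -39.5000).
Then the next iterate is (u, v)₁ = (33.4375, -37.5000).

(33.4375, -37.5000)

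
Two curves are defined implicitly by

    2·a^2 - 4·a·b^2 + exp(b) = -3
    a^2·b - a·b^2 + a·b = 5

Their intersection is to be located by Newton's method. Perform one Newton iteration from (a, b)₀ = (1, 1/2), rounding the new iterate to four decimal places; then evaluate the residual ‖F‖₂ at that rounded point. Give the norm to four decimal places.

48.1827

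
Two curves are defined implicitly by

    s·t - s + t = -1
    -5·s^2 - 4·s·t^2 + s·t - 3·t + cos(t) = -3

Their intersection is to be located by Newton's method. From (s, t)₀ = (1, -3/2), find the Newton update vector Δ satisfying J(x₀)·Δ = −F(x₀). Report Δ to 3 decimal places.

At (1, -3/2): F = (-3.000, -7.92926).
Jacobian J = [[t - 1, s + 1], [-10·s - 4·t^2 + t, -8·s·t + s - sin(t) - 3]].
At the point, J = [[-2.500, 2.000], [-20.500, 10.99749]] (det J = 13.50626).
Solving J·Δ = −F gives Δ = (1.269, 3.086).

(1.269, 3.086)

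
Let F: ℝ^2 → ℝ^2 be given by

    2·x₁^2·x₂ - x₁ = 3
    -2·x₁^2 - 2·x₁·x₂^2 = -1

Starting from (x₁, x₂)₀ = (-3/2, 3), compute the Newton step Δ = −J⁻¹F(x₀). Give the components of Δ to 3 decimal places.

At (-3/2, 3): F = (12.000, 23.500).
Jacobian J = [[4·x₁·x₂ - 1, 2·x₁^2], [-4·x₁ - 2·x₂^2, -4·x₁·x₂]].
At the point, J = [[-19.000, 4.500], [-12.000, 18.000]] (det J = -288.000).
Solving J·Δ = −F gives Δ = (0.383, -1.050).

(0.383, -1.050)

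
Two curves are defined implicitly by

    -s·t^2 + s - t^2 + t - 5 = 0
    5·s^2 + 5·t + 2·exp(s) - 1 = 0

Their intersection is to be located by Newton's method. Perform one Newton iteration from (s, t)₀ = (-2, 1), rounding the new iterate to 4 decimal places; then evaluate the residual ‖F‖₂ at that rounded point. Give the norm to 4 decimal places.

At (-2, 1): F = (-5.0000, 24.270671).
Jacobian J = [[-t^2 + 1, -2·s·t - 2·t + 1], [10·s + 2·exp(s), 5]].
At the point, J = [[0.0000, 3.0000], [-19.729329, 5.0000]] (det J = 59.187988).
Solving J·Δ = −F gives Δ = (1.6526, 1.6667).
Then the next iterate is (s, t)₁ = (-0.3474, 2.6667).
Re-evaluating at (-0.3474, 2.6667): F = (-7.321527, 14.349979), so ‖F‖₂ = 16.1098.

16.1098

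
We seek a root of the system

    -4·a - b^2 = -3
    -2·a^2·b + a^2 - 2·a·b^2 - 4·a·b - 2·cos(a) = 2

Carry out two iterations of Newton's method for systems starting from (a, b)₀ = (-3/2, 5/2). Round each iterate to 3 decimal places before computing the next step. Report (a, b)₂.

(-0.257, 2.008)

At (-3/2, 5/2): F = (2.750, 22.60853).
Jacobian J = [[-4, -2·b], [-4·a·b + 2·a - 2·b^2 - 4·b + 2·sin(a), -2·a^2 - 4·a·b - 4·a]].
At the point, J = [[-4.000, -5.000], [-12.49499, 16.500]] (det J = -128.47495).
Solving J·Δ = −F gives Δ = (1.233, -0.436).
Then the next iterate is (a, b)₁ = (-0.267, 2.064).
Round to (-0.267, 2.064) and repeat: F = (-0.19210, 0.32712), J = [[-4.000, -4.128], [-15.63352, 3.12977]].
Δ = (0.010, -0.056), so (a, b)₂ = (-0.257, 2.008).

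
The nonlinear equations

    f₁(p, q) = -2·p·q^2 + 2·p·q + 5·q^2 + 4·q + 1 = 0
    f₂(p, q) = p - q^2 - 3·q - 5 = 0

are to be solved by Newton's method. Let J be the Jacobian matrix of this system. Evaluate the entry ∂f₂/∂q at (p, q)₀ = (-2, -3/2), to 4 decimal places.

0.0000

∂f₂/∂q = -2·q - 3.
At (-2, -3/2) this is 0.0000.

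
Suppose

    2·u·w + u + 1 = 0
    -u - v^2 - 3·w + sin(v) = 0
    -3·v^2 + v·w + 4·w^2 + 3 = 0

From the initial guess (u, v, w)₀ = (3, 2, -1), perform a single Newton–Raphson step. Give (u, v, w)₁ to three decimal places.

At (3, 2, -1): F = (-2.000, -3.09070, -7.000).
Jacobian J = [[2·w + 1, 0, 2·u], [-1, -2·v + cos(v), -3], [0, -6·v + w, v + 8·w]].
At the point, J = [[-1.000, 0.000, 6.000], [-1.000, -4.41615, -3.000], [0.000, -13.000, -6.000]] (det J = 90.50312).
Solving J·Δ = −F gives Δ = (-0.891, -0.624, 0.185).
Then the next iterate is (u, v, w)₁ = (2.109, 1.376, -0.815).

(2.109, 1.376, -0.815)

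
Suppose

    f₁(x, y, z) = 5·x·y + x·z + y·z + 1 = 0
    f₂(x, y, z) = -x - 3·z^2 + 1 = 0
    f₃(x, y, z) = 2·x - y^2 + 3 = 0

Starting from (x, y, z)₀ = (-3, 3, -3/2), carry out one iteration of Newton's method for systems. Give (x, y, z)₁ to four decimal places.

(-1.6250, 1.4583, -1.0417)

At (-3, 3, -3/2): F = (-44.0000, -2.7500, -12.0000).
Jacobian J = [[5·y + z, 5·x + z, x + y], [-1, 0, -6·z], [2, -2·y, 0]].
At the point, J = [[13.5000, -16.5000, 0.0000], [-1.0000, 0.0000, 9.0000], [2.0000, -6.0000, 0.0000]] (det J = 432.0000).
Solving J·Δ = −F gives Δ = (1.3750, -1.5417, 0.4583).
Then the next iterate is (x, y, z)₁ = (-1.6250, 1.4583, -1.0417).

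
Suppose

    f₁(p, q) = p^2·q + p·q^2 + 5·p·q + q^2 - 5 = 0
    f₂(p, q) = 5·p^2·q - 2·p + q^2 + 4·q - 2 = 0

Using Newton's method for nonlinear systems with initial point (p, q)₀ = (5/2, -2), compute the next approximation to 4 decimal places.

At (5/2, -2): F = (-28.5000, -73.5000).
Jacobian J = [[2·p·q + q^2 + 5·q, p^2 + 2·p·q + 5·p + 2·q], [10·p·q - 2, 5·p^2 + 2·q + 4]].
At the point, J = [[-16.0000, 4.7500], [-52.0000, 31.2500]] (det J = -253.0000).
Solving J·Δ = −F gives Δ = (-2.1403, -1.2095).
Then the next iterate is (p, q)₁ = (0.3597, -3.2095).

(0.3597, -3.2095)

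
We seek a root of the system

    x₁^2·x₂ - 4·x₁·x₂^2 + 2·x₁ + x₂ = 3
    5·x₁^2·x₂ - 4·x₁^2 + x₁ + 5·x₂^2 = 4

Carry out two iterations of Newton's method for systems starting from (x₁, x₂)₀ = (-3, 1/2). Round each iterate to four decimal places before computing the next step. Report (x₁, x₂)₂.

(-1.1387, 0.8069)

At (-3, 1/2): F = (-1.0000, -19.2500).
Jacobian J = [[2·x₁·x₂ - 4·x₂^2 + 2, x₁^2 - 8·x₁·x₂ + 1], [10·x₁·x₂ - 8·x₁ + 1, 5·x₁^2 + 10·x₂]].
At the point, J = [[-2.0000, 22.0000], [10.0000, 50.0000]] (det J = -320.0000).
Solving J·Δ = −F gives Δ = (1.1672, 0.1516).
Then the next iterate is (x₁, x₂)₁ = (-1.8328, 0.6516).
Round to (-1.8328, 0.6516) and repeat: F = (-0.712474, -6.202381), J = [[-2.086835, 13.913176], [3.719875, 23.311779]].
Δ = (0.6941, 0.1553), so (x₁, x₂)₂ = (-1.1387, 0.8069).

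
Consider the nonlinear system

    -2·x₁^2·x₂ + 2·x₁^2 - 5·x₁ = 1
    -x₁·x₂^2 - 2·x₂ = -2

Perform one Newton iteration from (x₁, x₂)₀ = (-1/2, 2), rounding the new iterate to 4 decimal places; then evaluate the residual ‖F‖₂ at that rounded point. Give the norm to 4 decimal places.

At (-1/2, 2): F = (1.0000, 0.0000).
Jacobian J = [[-4·x₁·x₂ + 4·x₁ - 5, -2·x₁^2], [-x₂^2, -2·x₁·x₂ - 2]].
At the point, J = [[-3.0000, -0.5000], [-4.0000, 0.0000]] (det J = -2.0000).
Solving J·Δ = −F gives Δ = (0.0000, 2.0000).
Then the next iterate is (x₁, x₂)₁ = (-0.5000, 4.0000).
Re-evaluating at (-0.5000, 4.0000): F = (0.0000, 2.0000), so ‖F‖₂ = 2.0000.

2.0000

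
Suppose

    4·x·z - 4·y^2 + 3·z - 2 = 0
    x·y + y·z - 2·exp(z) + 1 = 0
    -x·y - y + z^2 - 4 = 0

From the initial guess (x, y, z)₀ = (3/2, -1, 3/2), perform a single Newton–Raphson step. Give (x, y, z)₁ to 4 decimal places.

At (3/2, -1, 3/2): F = (7.5000, -10.963378, 0.7500).
Jacobian J = [[4·z, -8·y, 4·x + 3], [y, x + z, y - 2·exp(z)], [-y, -x - 1, 2·z]].
At the point, J = [[6.0000, 8.0000, 9.0000], [-1.0000, 3.0000, -9.963378], [1.0000, -2.5000, 3.0000]] (det J = -155.657697).
Solving J·Δ = −F gives Δ = (1.9945, -0.7247, -1.5188).
Then the next iterate is (x, y, z)₁ = (3.4945, -1.7247, -0.0188).

(3.4945, -1.7247, -0.0188)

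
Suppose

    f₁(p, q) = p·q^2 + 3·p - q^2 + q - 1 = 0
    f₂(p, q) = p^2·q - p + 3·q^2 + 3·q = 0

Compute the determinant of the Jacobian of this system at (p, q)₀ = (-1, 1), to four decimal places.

J = [[q^2 + 3, 2·p·q - 2·q + 1], [2·p·q - 1, p^2 + 6·q + 3]].
At the point, J = [[4.0000, -3.0000], [-3.0000, 10.0000]].
det J = 31.0000.

31.0000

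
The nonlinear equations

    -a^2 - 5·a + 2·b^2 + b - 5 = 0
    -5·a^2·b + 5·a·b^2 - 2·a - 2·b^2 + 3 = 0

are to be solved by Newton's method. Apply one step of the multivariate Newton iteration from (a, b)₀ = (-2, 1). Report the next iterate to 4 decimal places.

(-2.7183, 0.0563)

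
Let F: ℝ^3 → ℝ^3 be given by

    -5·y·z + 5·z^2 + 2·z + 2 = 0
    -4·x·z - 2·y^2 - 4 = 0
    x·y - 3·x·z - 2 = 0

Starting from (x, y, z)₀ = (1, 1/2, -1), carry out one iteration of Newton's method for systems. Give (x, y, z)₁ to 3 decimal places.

(1.090, -0.268, -0.651)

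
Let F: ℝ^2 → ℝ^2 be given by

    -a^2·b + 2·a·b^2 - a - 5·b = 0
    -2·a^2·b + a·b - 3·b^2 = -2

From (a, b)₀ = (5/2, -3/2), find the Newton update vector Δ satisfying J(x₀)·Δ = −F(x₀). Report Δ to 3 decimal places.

At (5/2, -3/2): F = (25.625, 10.250).
Jacobian J = [[-2·a·b + 2·b^2 - 1, -a^2 + 4·a·b - 5], [-4·a·b + b, -2·a^2 + a - 6·b]].
At the point, J = [[11.000, -26.250], [13.500, -1.000]] (det J = 343.375).
Solving J·Δ = −F gives Δ = (-0.709, 0.679).

(-0.709, 0.679)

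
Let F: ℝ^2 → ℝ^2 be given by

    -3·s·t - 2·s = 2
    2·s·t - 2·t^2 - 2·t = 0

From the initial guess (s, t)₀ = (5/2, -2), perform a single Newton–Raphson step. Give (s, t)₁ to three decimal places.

At (5/2, -2): F = (8.000, -14.000).
Jacobian J = [[-3·t - 2, -3·s], [2·t, 2·s - 4·t - 2]].
At the point, J = [[4.000, -7.500], [-4.000, 11.000]] (det J = 14.000).
Solving J·Δ = −F gives Δ = (1.214, 1.714).
Then the next iterate is (s, t)₁ = (3.714, -0.286).

(3.714, -0.286)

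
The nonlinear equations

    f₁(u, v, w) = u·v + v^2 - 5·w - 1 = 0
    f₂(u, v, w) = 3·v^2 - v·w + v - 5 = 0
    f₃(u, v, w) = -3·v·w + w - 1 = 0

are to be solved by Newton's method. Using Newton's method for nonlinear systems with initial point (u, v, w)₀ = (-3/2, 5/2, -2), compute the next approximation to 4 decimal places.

(-2.8806, 1.4400, -1.1324)

At (-3/2, 5/2, -2): F = (11.5000, 21.2500, 12.0000).
Jacobian J = [[v, u + 2·v, -5], [0, 6·v - w + 1, -v], [0, -3·w, -3·v + 1]].
At the point, J = [[2.5000, 3.5000, -5.0000], [0.0000, 18.0000, -2.5000], [0.0000, 6.0000, -6.5000]] (det J = -255.0000).
Solving J·Δ = −F gives Δ = (-1.3806, -1.0600, 0.8676).
Then the next iterate is (u, v, w)₁ = (-2.8806, 1.4400, -1.1324).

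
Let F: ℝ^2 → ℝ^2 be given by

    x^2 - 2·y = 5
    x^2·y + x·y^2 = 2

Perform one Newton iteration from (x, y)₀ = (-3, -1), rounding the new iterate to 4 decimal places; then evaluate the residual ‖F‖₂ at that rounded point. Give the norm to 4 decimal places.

At (-3, -1): F = (6.0000, -14.0000).
Jacobian J = [[2·x, -2], [2·x·y + y^2, x^2 + 2·x·y]].
At the point, J = [[-6.0000, -2.0000], [7.0000, 15.0000]] (det J = -76.0000).
Solving J·Δ = −F gives Δ = (0.8158, 0.5526).
Then the next iterate is (x, y)₁ = (-2.1842, -0.4474).
Re-evaluating at (-2.1842, -0.4474): F = (0.665530, -4.571629), so ‖F‖₂ = 4.6198.

4.6198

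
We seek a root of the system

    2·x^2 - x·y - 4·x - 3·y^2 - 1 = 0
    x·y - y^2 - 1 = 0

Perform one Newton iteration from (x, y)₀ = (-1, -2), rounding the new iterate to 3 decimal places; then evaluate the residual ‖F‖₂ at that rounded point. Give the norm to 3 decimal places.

4.500

At (-1, -2): F = (-9.000, -3.000).
Jacobian J = [[4·x - y - 4, -x - 6·y], [y, x - 2·y]].
At the point, J = [[-6.000, 13.000], [-2.000, 3.000]] (det J = 8.000).
Solving J·Δ = −F gives Δ = (-1.500, 0.000).
Then the next iterate is (x, y)₁ = (-2.500, -2.000).
Re-evaluating at (-2.500, -2.000): F = (4.500, 0.000), so ‖F‖₂ = 4.500.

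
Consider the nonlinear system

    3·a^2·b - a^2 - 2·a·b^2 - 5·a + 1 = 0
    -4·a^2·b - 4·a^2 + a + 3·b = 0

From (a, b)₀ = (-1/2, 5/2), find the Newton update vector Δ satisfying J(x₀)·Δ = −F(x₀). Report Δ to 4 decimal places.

At (-1/2, 5/2): F = (11.3750, 3.5000).
Jacobian J = [[6·a·b - 2·a - 2·b^2 - 5, 3·a^2 - 4·a·b], [-8·a·b - 8·a + 1, -4·a^2 + 3]].
At the point, J = [[-24.0000, 5.7500], [15.0000, 2.0000]] (det J = -134.2500).
Solving J·Δ = −F gives Δ = (0.0196, -1.8966).

(0.0196, -1.8966)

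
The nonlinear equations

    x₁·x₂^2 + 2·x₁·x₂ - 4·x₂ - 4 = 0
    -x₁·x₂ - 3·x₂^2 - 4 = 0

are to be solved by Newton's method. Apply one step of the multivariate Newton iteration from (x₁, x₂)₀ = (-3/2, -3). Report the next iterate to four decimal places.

At (-3/2, -3): F = (3.5000, -35.5000).
Jacobian J = [[x₂^2 + 2·x₂, 2·x₁·x₂ + 2·x₁ - 4], [-x₂, -x₁ - 6·x₂]].
At the point, J = [[3.0000, 2.0000], [3.0000, 19.5000]] (det J = 52.5000).
Solving J·Δ = −F gives Δ = (-2.6524, 2.2286).
Then the next iterate is (x₁, x₂)₁ = (-4.1524, -0.7714).

(-4.1524, -0.7714)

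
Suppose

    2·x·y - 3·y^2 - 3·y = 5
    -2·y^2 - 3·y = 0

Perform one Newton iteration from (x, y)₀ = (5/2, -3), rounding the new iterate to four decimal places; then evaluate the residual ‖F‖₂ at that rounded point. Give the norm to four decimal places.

9.2195

At (5/2, -3): F = (-38.0000, -9.0000).
Jacobian J = [[2·y, 2·x - 6·y - 3], [0, -4·y - 3]].
At the point, J = [[-6.0000, 20.0000], [0.0000, 9.0000]] (det J = -54.0000).
Solving J·Δ = −F gives Δ = (-3.0000, 1.0000).
Then the next iterate is (x, y)₁ = (-0.5000, -2.0000).
Re-evaluating at (-0.5000, -2.0000): F = (-9.0000, -2.0000), so ‖F‖₂ = 9.2195.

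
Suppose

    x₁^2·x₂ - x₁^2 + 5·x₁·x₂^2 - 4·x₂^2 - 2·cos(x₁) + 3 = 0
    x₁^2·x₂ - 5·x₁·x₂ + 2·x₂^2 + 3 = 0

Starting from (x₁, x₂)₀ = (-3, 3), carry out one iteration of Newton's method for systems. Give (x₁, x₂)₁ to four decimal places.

(-1.0604, 2.1947)

At (-3, 3): F = (-148.020015, 93.0000).
Jacobian J = [[2·x₁·x₂ - 2·x₁ + 5·x₂^2 + 2·sin(x₁), x₁^2 + 10·x₁·x₂ - 8·x₂], [2·x₁·x₂ - 5·x₂, x₁^2 - 5·x₁ + 4·x₂]].
At the point, J = [[32.717760, -105.0000], [-33.0000, 36.0000]] (det J = -2287.160641).
Solving J·Δ = −F gives Δ = (1.9396, -0.8053).
Then the next iterate is (x₁, x₂)₁ = (-1.0604, 2.1947).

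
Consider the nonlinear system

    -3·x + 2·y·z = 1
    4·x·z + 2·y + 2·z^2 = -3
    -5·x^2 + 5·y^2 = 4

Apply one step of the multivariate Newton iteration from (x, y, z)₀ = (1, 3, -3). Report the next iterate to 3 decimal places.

(0.604, 1.668, -0.864)

At (1, 3, -3): F = (-22.000, 15.000, 36.000).
Jacobian J = [[-3, 2·z, 2·y], [4·z, 2, 4·x + 4·z], [-10·x, 10·y, 0]].
At the point, J = [[-3.000, -6.000, 6.000], [-12.000, 2.000, -8.000], [-10.000, 30.000, 0.000]] (det J = -3240.000).
Solving J·Δ = −F gives Δ = (-0.396, -1.332, 2.136).
Then the next iterate is (x, y, z)₁ = (0.604, 1.668, -0.864).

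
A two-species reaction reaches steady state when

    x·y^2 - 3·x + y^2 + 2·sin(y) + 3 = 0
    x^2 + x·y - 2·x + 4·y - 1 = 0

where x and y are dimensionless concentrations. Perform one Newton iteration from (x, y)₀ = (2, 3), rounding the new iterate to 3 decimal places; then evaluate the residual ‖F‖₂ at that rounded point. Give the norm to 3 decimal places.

At (2, 3): F = (24.28224, 17.000).
Jacobian J = [[y^2 - 3, 2·x·y + 2·y + 2·cos(y)], [2·x + y - 2, x + 4]].
At the point, J = [[6.000, 16.02002], [5.000, 6.000]] (det J = -44.10008).
Solving J·Δ = −F gives Δ = (-2.872, -0.440).
Then the next iterate is (x, y)₁ = (-0.872, 2.560).
Re-evaluating at (-0.872, 2.560): F = (7.55357, 9.51206), so ‖F‖₂ = 12.146.

12.146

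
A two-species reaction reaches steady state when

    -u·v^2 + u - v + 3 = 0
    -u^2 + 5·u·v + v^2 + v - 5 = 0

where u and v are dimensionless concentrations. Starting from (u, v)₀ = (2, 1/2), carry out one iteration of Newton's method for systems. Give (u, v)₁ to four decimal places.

(-6.5000, -0.2917)

At (2, 1/2): F = (4.0000, -3.2500).
Jacobian J = [[-v^2 + 1, -2·u·v - 1], [-2·u + 5·v, 5·u + 2·v + 1]].
At the point, J = [[0.7500, -3.0000], [-1.5000, 12.0000]] (det J = 4.5000).
Solving J·Δ = −F gives Δ = (-8.5000, -0.7917).
Then the next iterate is (u, v)₁ = (-6.5000, -0.2917).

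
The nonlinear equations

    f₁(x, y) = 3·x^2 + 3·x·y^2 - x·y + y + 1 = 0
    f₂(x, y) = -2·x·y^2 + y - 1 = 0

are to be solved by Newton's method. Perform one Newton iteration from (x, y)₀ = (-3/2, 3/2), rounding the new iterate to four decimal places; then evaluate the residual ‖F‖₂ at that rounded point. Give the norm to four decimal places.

At (-3/2, 3/2): F = (1.3750, 7.2500).
Jacobian J = [[6·x + 3·y^2 - y, 6·x·y - x + 1], [-2·y^2, -4·x·y + 1]].
At the point, J = [[-3.7500, -11.0000], [-4.5000, 10.0000]] (det J = -87.0000).
Solving J·Δ = −F gives Δ = (1.0747, -0.2414).
Then the next iterate is (x, y)₁ = (-0.4253, 1.2586).
Re-evaluating at (-0.4253, 1.2586): F = (1.315403, 1.606013), so ‖F‖₂ = 2.0759.

2.0759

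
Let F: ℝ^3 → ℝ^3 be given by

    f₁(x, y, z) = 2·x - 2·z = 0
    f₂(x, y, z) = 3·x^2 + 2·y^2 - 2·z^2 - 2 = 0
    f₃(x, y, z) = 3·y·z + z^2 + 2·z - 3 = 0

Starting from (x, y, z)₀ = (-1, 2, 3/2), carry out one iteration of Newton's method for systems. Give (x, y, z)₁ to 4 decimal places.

At (-1, 2, 3/2): F = (-5.0000, 4.5000, 11.2500).
Jacobian J = [[2, 0, -2], [6·x, 4·y, -4·z], [0, 3·z, 3·y + 2·z + 2]].
At the point, J = [[2.0000, 0.0000, -2.0000], [-6.0000, 8.0000, -6.0000], [0.0000, 4.5000, 11.0000]] (det J = 284.0000).
Solving J·Δ = −F gives Δ = (1.5335, -0.1373, -0.9665).
Then the next iterate is (x, y, z)₁ = (0.5335, 1.8627, 0.5335).

(0.5335, 1.8627, 0.5335)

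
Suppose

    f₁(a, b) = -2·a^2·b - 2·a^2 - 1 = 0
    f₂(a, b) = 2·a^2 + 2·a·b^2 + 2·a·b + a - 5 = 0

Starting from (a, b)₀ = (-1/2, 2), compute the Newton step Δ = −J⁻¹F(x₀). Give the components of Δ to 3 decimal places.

(0.286, -1.571)

At (-1/2, 2): F = (-2.500, -11.000).
Jacobian J = [[-4·a·b - 4·a, -2·a^2], [4·a + 2·b^2 + 2·b + 1, 4·a·b + 2·a]].
At the point, J = [[6.000, -0.500], [11.000, -5.000]] (det J = -24.500).
Solving J·Δ = −F gives Δ = (0.286, -1.571).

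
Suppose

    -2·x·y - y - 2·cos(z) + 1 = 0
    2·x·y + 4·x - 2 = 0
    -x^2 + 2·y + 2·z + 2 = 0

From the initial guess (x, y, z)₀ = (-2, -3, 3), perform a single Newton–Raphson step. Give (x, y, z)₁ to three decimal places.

At (-2, -3, 3): F = (-6.02002, 2.000, -2.000).
Jacobian J = [[-2·y, -2·x - 1, 2·sin(z)], [2·y + 4, 2·x, 0], [-2·x, 2, 2]].
At the point, J = [[6.000, 3.000, 0.28224], [-2.000, -4.000, 0.000], [4.000, 2.000, 2.000]] (det J = -32.61312).
Solving J·Δ = −F gives Δ = (1.074, -0.037, -1.111).
Then the next iterate is (x, y, z)₁ = (-0.926, -3.037, 1.889).

(-0.926, -3.037, 1.889)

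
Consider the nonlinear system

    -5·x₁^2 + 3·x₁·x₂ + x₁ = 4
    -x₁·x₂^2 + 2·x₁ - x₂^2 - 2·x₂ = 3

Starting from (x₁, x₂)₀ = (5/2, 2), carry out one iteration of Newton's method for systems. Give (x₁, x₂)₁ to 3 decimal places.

At (5/2, 2): F = (-17.750, -16.000).
Jacobian J = [[-10·x₁ + 3·x₂ + 1, 3·x₁], [-x₂^2 + 2, -2·x₁·x₂ - 2·x₂ - 2]].
At the point, J = [[-18.000, 7.500], [-2.000, -16.000]] (det J = 303.000).
Solving J·Δ = −F gives Δ = (-1.333, -0.833).
Then the next iterate is (x₁, x₂)₁ = (1.167, 1.167).

(1.167, 1.167)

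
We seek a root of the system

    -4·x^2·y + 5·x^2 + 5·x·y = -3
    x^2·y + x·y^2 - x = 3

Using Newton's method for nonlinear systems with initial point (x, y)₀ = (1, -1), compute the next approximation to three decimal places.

(0.727, -4.455)

At (1, -1): F = (7.000, -4.000).
Jacobian J = [[-8·x·y + 10·x + 5·y, -4·x^2 + 5·x], [2·x·y + y^2 - 1, x^2 + 2·x·y]].
At the point, J = [[13.000, 1.000], [-2.000, -1.000]] (det J = -11.000).
Solving J·Δ = −F gives Δ = (-0.273, -3.455).
Then the next iterate is (x, y)₁ = (0.727, -4.455).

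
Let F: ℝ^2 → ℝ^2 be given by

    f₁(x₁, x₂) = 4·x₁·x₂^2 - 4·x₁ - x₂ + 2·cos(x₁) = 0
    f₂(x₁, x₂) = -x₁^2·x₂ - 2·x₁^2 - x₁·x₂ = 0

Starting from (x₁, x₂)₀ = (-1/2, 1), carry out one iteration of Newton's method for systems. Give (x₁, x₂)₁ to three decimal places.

At (-1/2, 1): F = (0.75517, -0.250).
Jacobian J = [[4·x₂^2 - 2·sin(x₁) - 4, 8·x₁·x₂ - 1], [-2·x₁·x₂ - 4·x₁ - x₂, -x₁^2 - x₁]].
At the point, J = [[0.95885, -5.000], [2.000, 0.250]] (det J = 10.23971).
Solving J·Δ = −F gives Δ = (0.104, 0.171).
Then the next iterate is (x₁, x₂)₁ = (-0.396, 1.171).

(-0.396, 1.171)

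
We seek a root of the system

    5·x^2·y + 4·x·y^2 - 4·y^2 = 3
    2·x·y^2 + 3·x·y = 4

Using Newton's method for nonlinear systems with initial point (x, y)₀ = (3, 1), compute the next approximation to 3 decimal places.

(2.073, 0.697)

At (3, 1): F = (50.000, 11.000).
Jacobian J = [[10·x·y + 4·y^2, 5·x^2 + 8·x·y - 8·y], [2·y^2 + 3·y, 4·x·y + 3·x]].
At the point, J = [[34.000, 61.000], [5.000, 21.000]] (det J = 409.000).
Solving J·Δ = −F gives Δ = (-0.927, -0.303).
Then the next iterate is (x, y)₁ = (2.073, 0.697).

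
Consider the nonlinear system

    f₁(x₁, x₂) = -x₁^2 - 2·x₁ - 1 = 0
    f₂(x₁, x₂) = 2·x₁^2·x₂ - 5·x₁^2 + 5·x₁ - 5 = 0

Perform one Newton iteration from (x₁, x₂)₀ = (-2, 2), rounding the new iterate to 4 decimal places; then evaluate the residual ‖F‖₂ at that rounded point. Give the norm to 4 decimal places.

At (-2, 2): F = (-1.0000, -19.0000).
Jacobian J = [[-2·x₁ - 2, 0], [4·x₁·x₂ - 10·x₁ + 5, 2·x₁^2]].
At the point, J = [[2.0000, 0.0000], [9.0000, 8.0000]] (det J = 16.0000).
Solving J·Δ = −F gives Δ = (0.5000, 1.8125).
Then the next iterate is (x₁, x₂)₁ = (-1.5000, 3.8125).
Re-evaluating at (-1.5000, 3.8125): F = (-0.2500, -6.593750), so ‖F‖₂ = 6.5985.

6.5985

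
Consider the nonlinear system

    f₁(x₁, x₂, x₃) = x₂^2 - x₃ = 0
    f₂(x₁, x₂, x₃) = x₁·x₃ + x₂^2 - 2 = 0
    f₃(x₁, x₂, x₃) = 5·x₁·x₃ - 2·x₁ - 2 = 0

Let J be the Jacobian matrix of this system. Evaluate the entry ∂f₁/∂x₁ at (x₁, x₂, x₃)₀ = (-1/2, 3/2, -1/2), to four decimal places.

0.0000

∂f₁/∂x₁ = 0.
At (-1/2, 3/2, -1/2) this is 0.0000.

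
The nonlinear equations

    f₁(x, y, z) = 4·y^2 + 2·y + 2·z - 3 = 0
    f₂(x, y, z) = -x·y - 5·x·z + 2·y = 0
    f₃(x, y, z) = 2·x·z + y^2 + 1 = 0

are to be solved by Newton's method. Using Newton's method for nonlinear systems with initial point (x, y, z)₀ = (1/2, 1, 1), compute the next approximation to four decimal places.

(-1.7750, -0.3500, 5.2500)

At (1/2, 1, 1): F = (5.0000, -1.0000, 3.0000).
Jacobian J = [[0, 8·y + 2, 2], [-y - 5·z, -x + 2, -5·x], [2·z, 2·y, 2·x]].
At the point, J = [[0.0000, 10.0000, 2.0000], [-6.0000, 1.5000, -2.5000], [2.0000, 2.0000, 1.0000]] (det J = -20.0000).
Solving J·Δ = −F gives Δ = (-2.2750, -1.3500, 4.2500).
Then the next iterate is (x, y, z)₁ = (-1.7750, -0.3500, 5.2500).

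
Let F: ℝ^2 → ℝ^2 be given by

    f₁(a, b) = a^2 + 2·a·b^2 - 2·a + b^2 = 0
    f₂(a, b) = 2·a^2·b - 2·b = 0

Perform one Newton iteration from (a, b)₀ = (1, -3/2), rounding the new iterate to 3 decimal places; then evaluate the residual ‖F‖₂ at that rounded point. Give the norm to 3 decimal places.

1.224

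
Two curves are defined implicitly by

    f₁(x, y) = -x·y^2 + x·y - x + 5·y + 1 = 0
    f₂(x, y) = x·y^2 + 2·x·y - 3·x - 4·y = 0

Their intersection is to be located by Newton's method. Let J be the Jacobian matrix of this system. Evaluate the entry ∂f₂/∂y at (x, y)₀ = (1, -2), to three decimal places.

∂f₂/∂y = 2·x·y + 2·x - 4.
At (1, -2) this is -6.000.

-6.000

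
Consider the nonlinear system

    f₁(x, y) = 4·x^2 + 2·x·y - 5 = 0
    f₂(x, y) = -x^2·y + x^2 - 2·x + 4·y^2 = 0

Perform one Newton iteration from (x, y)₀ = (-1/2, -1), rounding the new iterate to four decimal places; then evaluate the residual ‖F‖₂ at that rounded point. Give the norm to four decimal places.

At (-1/2, -1): F = (-3.0000, 5.5000).
Jacobian J = [[8·x + 2·y, 2·x], [-2·x·y + 2·x - 2, -x^2 + 8·y]].
At the point, J = [[-6.0000, -1.0000], [-4.0000, -8.2500]] (det J = 45.5000).
Solving J·Δ = −F gives Δ = (-0.6648, 0.9890).
Then the next iterate is (x, y)₁ = (-1.1648, -0.0110).
Re-evaluating at (-1.1648, -0.0110): F = (0.452662, 3.701767), so ‖F‖₂ = 3.7293.

3.7293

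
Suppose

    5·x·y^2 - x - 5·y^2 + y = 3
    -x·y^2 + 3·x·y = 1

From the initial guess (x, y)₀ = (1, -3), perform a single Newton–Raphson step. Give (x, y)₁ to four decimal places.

(1.1063, -0.6763)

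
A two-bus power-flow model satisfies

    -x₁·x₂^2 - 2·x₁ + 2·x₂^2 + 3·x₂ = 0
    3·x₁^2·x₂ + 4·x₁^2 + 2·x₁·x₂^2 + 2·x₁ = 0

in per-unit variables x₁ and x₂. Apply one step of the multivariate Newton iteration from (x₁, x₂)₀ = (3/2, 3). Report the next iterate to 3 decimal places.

At (3/2, 3): F = (10.500, 59.250).
Jacobian J = [[-x₂^2 - 2, -2·x₁·x₂ + 4·x₂ + 3], [6·x₁·x₂ + 8·x₁ + 2·x₂^2 + 2, 3·x₁^2 + 4·x₁·x₂]].
At the point, J = [[-11.000, 6.000], [59.000, 24.750]] (det J = -626.250).
Solving J·Δ = −F gives Δ = (-0.153, -2.030).
Then the next iterate is (x₁, x₂)₁ = (1.347, 0.970).

(1.347, 0.970)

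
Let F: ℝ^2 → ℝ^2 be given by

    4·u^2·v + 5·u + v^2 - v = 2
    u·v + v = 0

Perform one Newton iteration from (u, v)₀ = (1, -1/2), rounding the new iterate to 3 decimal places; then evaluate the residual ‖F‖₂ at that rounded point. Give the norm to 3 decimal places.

6.769

At (1, -1/2): F = (1.750, -1.000).
Jacobian J = [[8·u·v + 5, 4·u^2 + 2·v - 1], [v, u + 1]].
At the point, J = [[1.000, 2.000], [-0.500, 2.000]] (det J = 3.000).
Solving J·Δ = −F gives Δ = (-1.833, 0.042).
Then the next iterate is (u, v)₁ = (-0.833, -0.458).
Re-evaluating at (-0.833, -0.458): F = (-6.76844, -0.07649), so ‖F‖₂ = 6.769.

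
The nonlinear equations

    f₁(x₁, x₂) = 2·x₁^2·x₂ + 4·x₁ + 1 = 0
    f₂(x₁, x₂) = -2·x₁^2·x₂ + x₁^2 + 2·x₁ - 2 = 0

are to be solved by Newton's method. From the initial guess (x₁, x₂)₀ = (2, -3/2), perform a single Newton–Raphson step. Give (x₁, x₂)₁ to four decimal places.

At (2, -3/2): F = (-3.0000, 18.0000).
Jacobian J = [[4·x₁·x₂ + 4, 2·x₁^2], [-4·x₁·x₂ + 2·x₁ + 2, -2·x₁^2]].
At the point, J = [[-8.0000, 8.0000], [18.0000, -8.0000]] (det J = -80.0000).
Solving J·Δ = −F gives Δ = (-1.5000, -1.1250).
Then the next iterate is (x₁, x₂)₁ = (0.5000, -2.6250).

(0.5000, -2.6250)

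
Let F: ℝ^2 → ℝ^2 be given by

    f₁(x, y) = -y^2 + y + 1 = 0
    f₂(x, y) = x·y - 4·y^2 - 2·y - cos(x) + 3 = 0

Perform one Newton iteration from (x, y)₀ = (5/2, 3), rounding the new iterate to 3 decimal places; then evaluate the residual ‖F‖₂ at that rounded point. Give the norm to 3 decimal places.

7.852

At (5/2, 3): F = (-5.000, -30.69886).
Jacobian J = [[0, -2·y + 1], [y + sin(x), x - 8·y - 2]].
At the point, J = [[0.000, -5.000], [3.59847, -23.500]] (det J = 17.99236).
Solving J·Δ = −F gives Δ = (2.001, -1.000).
Then the next iterate is (x, y)₁ = (4.501, 2.000).
Re-evaluating at (4.501, 2.000): F = (-1.000, -7.78818), so ‖F‖₂ = 7.852.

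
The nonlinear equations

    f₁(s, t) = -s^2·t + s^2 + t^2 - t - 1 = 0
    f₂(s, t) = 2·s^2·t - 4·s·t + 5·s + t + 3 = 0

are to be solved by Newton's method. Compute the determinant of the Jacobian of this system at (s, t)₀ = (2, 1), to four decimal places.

J = [[-2·s·t + 2·s, -s^2 + 2·t - 1], [4·s·t - 4·t + 5, 2·s^2 - 4·s + 1]].
At the point, J = [[0.0000, -3.0000], [9.0000, 1.0000]].
det J = 27.0000.

27.0000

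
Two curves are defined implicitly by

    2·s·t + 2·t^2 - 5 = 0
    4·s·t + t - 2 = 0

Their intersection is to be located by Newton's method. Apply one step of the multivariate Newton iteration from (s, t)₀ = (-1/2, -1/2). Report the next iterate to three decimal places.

At (-1/2, -1/2): F = (-4.000, -1.500).
Jacobian J = [[2·t, 2·s + 4·t], [4·t, 4·s + 1]].
At the point, J = [[-1.000, -3.000], [-2.000, -1.000]] (det J = -5.000).
Solving J·Δ = −F gives Δ = (-0.100, -1.300).
Then the next iterate is (s, t)₁ = (-0.600, -1.800).

(-0.600, -1.800)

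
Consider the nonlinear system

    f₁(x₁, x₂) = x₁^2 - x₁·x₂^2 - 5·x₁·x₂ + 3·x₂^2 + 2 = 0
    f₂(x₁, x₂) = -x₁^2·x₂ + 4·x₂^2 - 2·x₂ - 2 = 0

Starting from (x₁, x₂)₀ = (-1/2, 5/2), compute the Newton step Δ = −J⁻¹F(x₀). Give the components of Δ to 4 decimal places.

At (-1/2, 5/2): F = (30.3750, 17.3750).
Jacobian J = [[2·x₁ - x₂^2 - 5·x₂, -2·x₁·x₂ - 5·x₁ + 6·x₂], [-2·x₁·x₂, -x₁^2 + 8·x₂ - 2]].
At the point, J = [[-19.7500, 20.0000], [2.5000, 17.7500]] (det J = -400.5625).
Solving J·Δ = −F gives Δ = (0.4785, -1.0463).

(0.4785, -1.0463)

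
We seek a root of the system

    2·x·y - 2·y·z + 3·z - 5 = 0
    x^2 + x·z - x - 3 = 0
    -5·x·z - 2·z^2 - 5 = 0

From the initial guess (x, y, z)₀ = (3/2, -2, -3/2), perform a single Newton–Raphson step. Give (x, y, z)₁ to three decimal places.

(1.844, -1.554, 1.385)

At (3/2, -2, -3/2): F = (-21.500, -4.500, 1.750).
Jacobian J = [[2·y, 2·x - 2·z, -2·y + 3], [2·x + z - 1, 0, x], [-5·z, 0, -5·x - 4·z]].
At the point, J = [[-4.000, 6.000, 7.000], [0.500, 0.000, 1.500], [7.500, 0.000, -1.500]] (det J = 72.000).
Solving J·Δ = −F gives Δ = (0.344, 0.446, 2.885).
Then the next iterate is (x, y, z)₁ = (1.844, -1.554, 1.385).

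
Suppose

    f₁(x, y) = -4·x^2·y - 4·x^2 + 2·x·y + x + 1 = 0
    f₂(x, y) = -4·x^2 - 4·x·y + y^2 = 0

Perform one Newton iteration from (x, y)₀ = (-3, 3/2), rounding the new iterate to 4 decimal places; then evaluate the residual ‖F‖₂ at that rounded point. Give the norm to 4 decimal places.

At (-3, 3/2): F = (-101.0000, -15.7500).
Jacobian J = [[-8·x·y - 8·x + 2·y + 1, -4·x^2 + 2·x], [-8·x - 4·y, -4·x + 2·y]].
At the point, J = [[64.0000, -42.0000], [18.0000, 15.0000]] (det J = 1716.0000).
Solving J·Δ = −F gives Δ = (1.2684, -0.4720).
Then the next iterate is (x, y)₁ = (-1.7316, 1.0280).
Re-evaluating at (-1.7316, 1.0280): F = (-28.615103, -3.816631), so ‖F‖₂ = 28.8685.

28.8685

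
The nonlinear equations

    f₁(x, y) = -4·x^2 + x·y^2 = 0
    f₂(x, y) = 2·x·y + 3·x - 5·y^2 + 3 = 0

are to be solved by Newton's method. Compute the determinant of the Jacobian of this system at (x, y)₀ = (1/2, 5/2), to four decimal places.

J = [[-8·x + y^2, 2·x·y], [2·y + 3, 2·x - 10·y]].
At the point, J = [[2.2500, 2.5000], [8.0000, -24.0000]].
det J = -74.0000.

-74.0000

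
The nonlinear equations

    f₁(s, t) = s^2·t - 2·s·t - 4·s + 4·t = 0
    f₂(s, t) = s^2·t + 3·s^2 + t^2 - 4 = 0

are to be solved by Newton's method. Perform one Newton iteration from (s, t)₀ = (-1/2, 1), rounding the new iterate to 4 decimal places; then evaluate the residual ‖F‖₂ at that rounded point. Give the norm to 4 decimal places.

324.1214

At (-1/2, 1): F = (7.2500, -2.0000).
Jacobian J = [[2·s·t - 2·t - 4, s^2 - 2·s + 4], [2·s·t + 6·s, s^2 + 2·t]].
At the point, J = [[-7.0000, 5.2500], [-4.0000, 2.2500]] (det J = 5.2500).
Solving J·Δ = −F gives Δ = (-5.1071, -8.1905).
Then the next iterate is (s, t)₁ = (-5.6071, -7.1905).
Re-evaluating at (-5.6071, -7.1905): F = (-313.035536, -84.044230), so ‖F‖₂ = 324.1214.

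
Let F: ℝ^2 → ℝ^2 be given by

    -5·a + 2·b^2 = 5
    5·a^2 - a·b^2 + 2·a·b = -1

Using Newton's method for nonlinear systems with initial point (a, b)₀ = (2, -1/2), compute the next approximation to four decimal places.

At (2, -1/2): F = (-14.5000, 18.5000).
Jacobian J = [[-5, 4·b], [10·a - b^2 + 2·b, -2·a·b + 2·a]].
At the point, J = [[-5.0000, -2.0000], [18.7500, 6.0000]] (det J = 7.5000).
Solving J·Δ = −F gives Δ = (6.6667, -23.9167).
Then the next iterate is (a, b)₁ = (8.6667, -24.4167).

(8.6667, -24.4167)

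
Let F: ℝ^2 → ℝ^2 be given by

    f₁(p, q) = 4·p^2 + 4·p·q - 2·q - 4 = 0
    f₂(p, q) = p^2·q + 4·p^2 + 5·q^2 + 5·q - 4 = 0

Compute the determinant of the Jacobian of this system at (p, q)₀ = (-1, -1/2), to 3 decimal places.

-52.000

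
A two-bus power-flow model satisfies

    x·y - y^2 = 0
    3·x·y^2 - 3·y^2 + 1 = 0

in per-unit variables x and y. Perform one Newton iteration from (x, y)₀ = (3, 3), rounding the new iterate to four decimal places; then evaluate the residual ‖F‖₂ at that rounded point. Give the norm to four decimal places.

16.2961

At (3, 3): F = (0.0000, 55.0000).
Jacobian J = [[y, x - 2·y], [3·y^2, 6·x·y - 6·y]].
At the point, J = [[3.0000, -3.0000], [27.0000, 36.0000]] (det J = 189.0000).
Solving J·Δ = −F gives Δ = (-0.8730, -0.8730).
Then the next iterate is (x, y)₁ = (2.1270, 2.1270).
Re-evaluating at (2.1270, 2.1270): F = (0.0000, 16.296080), so ‖F‖₂ = 16.2961.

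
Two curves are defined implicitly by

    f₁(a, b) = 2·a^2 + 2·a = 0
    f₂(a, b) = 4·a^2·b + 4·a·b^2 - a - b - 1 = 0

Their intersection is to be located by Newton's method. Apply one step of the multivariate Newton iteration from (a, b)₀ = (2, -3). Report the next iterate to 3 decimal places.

At (2, -3): F = (12.000, 24.000).
Jacobian J = [[4·a + 2, 0], [8·a·b + 4·b^2 - 1, 4·a^2 + 8·a·b - 1]].
At the point, J = [[10.000, 0.000], [-13.000, -33.000]] (det J = -330.000).
Solving J·Δ = −F gives Δ = (-1.200, 1.200).
Then the next iterate is (a, b)₁ = (0.800, -1.800).

(0.800, -1.800)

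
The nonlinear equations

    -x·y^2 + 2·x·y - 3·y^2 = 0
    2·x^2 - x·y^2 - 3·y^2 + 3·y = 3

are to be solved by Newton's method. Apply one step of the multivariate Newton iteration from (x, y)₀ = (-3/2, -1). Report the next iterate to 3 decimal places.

At (-3/2, -1): F = (1.500, -3.000).
Jacobian J = [[-y^2 + 2·y, -2·x·y + 2·x - 6·y], [4·x - y^2, -2·x·y - 6·y + 3]].
At the point, J = [[-3.000, 0.000], [-7.000, 6.000]] (det J = -18.000).
Solving J·Δ = −F gives Δ = (0.500, 1.083).
Then the next iterate is (x, y)₁ = (-1.000, 0.083).

(-1.000, 0.083)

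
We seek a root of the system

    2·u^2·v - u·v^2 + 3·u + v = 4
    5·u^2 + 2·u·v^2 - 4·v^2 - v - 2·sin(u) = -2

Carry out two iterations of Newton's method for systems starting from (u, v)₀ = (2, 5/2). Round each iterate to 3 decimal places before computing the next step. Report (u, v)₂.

(1.700, 5.655)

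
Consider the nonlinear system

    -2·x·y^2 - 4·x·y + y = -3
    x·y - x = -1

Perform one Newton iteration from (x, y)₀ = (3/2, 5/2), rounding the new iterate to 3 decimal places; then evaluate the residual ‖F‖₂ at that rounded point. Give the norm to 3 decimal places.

At (3/2, 5/2): F = (-28.250, 3.250).
Jacobian J = [[-2·y^2 - 4·y, -4·x·y - 4·x + 1], [y - 1, x]].
At the point, J = [[-22.500, -20.000], [1.500, 1.500]] (det J = -3.750).
Solving J·Δ = −F gives Δ = (6.033, -8.200).
Then the next iterate is (x, y)₁ = (7.533, -5.700).
Re-evaluating at (7.533, -5.700): F = (-320.44194, -49.47110), so ‖F‖₂ = 324.238.

324.238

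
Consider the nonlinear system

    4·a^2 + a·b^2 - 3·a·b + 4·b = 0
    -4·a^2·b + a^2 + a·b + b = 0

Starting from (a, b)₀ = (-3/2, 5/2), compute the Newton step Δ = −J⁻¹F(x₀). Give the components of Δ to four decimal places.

At (-3/2, 5/2): F = (20.8750, -21.5000).
Jacobian J = [[8·a + b^2 - 3·b, 2·a·b - 3·a + 4], [-8·a·b + 2·a + b, -4·a^2 + a + 1]].
At the point, J = [[-13.2500, 1.0000], [29.5000, -9.5000]] (det J = 96.3750).
Solving J·Δ = −F gives Δ = (1.8346, 3.4339).

(1.8346, 3.4339)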